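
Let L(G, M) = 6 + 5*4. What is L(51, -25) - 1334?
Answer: -1308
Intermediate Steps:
L(G, M) = 26 (L(G, M) = 6 + 20 = 26)
L(51, -25) - 1334 = 26 - 1334 = -1308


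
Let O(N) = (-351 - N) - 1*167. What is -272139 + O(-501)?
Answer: -272156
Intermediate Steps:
O(N) = -518 - N (O(N) = (-351 - N) - 167 = -518 - N)
-272139 + O(-501) = -272139 + (-518 - 1*(-501)) = -272139 + (-518 + 501) = -272139 - 17 = -272156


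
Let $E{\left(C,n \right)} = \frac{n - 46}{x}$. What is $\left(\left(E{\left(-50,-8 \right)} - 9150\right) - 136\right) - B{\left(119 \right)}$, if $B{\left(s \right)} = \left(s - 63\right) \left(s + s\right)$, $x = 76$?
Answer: $- \frac{859359}{38} \approx -22615.0$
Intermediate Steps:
$E{\left(C,n \right)} = - \frac{23}{38} + \frac{n}{76}$ ($E{\left(C,n \right)} = \frac{n - 46}{76} = \left(n - 46\right) \frac{1}{76} = \left(-46 + n\right) \frac{1}{76} = - \frac{23}{38} + \frac{n}{76}$)
$B{\left(s \right)} = 2 s \left(-63 + s\right)$ ($B{\left(s \right)} = \left(-63 + s\right) 2 s = 2 s \left(-63 + s\right)$)
$\left(\left(E{\left(-50,-8 \right)} - 9150\right) - 136\right) - B{\left(119 \right)} = \left(\left(\left(- \frac{23}{38} + \frac{1}{76} \left(-8\right)\right) - 9150\right) - 136\right) - 2 \cdot 119 \left(-63 + 119\right) = \left(\left(\left(- \frac{23}{38} - \frac{2}{19}\right) - 9150\right) - 136\right) - 2 \cdot 119 \cdot 56 = \left(\left(- \frac{27}{38} - 9150\right) - 136\right) - 13328 = \left(- \frac{347727}{38} - 136\right) - 13328 = - \frac{352895}{38} - 13328 = - \frac{859359}{38}$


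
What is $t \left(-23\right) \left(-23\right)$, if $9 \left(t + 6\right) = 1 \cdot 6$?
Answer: $- \frac{8464}{3} \approx -2821.3$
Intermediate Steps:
$t = - \frac{16}{3}$ ($t = -6 + \frac{1 \cdot 6}{9} = -6 + \frac{1}{9} \cdot 6 = -6 + \frac{2}{3} = - \frac{16}{3} \approx -5.3333$)
$t \left(-23\right) \left(-23\right) = \left(- \frac{16}{3}\right) \left(-23\right) \left(-23\right) = \frac{368}{3} \left(-23\right) = - \frac{8464}{3}$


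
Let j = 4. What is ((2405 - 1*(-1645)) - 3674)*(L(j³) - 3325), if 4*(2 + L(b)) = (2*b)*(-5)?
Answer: -1311112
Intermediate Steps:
L(b) = -2 - 5*b/2 (L(b) = -2 + ((2*b)*(-5))/4 = -2 + (-10*b)/4 = -2 - 5*b/2)
((2405 - 1*(-1645)) - 3674)*(L(j³) - 3325) = ((2405 - 1*(-1645)) - 3674)*((-2 - 5/2*4³) - 3325) = ((2405 + 1645) - 3674)*((-2 - 5/2*64) - 3325) = (4050 - 3674)*((-2 - 160) - 3325) = 376*(-162 - 3325) = 376*(-3487) = -1311112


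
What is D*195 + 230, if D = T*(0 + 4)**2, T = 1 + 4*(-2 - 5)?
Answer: -84010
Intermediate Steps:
T = -27 (T = 1 + 4*(-7) = 1 - 28 = -27)
D = -432 (D = -27*(0 + 4)**2 = -27*4**2 = -27*16 = -432)
D*195 + 230 = -432*195 + 230 = -84240 + 230 = -84010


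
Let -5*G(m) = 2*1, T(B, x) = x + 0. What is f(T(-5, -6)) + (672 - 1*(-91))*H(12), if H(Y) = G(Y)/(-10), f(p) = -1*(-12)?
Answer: 1063/25 ≈ 42.520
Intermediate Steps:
T(B, x) = x
f(p) = 12
G(m) = -⅖ (G(m) = -2/5 = -⅕*2 = -⅖)
H(Y) = 1/25 (H(Y) = -⅖/(-10) = -⅖*(-⅒) = 1/25)
f(T(-5, -6)) + (672 - 1*(-91))*H(12) = 12 + (672 - 1*(-91))*(1/25) = 12 + (672 + 91)*(1/25) = 12 + 763*(1/25) = 12 + 763/25 = 1063/25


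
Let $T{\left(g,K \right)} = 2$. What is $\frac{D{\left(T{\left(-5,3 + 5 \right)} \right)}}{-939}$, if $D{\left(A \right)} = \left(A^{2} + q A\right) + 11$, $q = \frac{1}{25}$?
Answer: $- \frac{377}{23475} \approx -0.01606$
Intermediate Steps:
$q = \frac{1}{25} \approx 0.04$
$D{\left(A \right)} = 11 + A^{2} + \frac{A}{25}$ ($D{\left(A \right)} = \left(A^{2} + \frac{A}{25}\right) + 11 = 11 + A^{2} + \frac{A}{25}$)
$\frac{D{\left(T{\left(-5,3 + 5 \right)} \right)}}{-939} = \frac{11 + 2^{2} + \frac{1}{25} \cdot 2}{-939} = \left(11 + 4 + \frac{2}{25}\right) \left(- \frac{1}{939}\right) = \frac{377}{25} \left(- \frac{1}{939}\right) = - \frac{377}{23475}$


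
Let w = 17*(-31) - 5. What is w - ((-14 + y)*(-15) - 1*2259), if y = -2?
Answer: 1487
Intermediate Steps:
w = -532 (w = -527 - 5 = -532)
w - ((-14 + y)*(-15) - 1*2259) = -532 - ((-14 - 2)*(-15) - 1*2259) = -532 - (-16*(-15) - 2259) = -532 - (240 - 2259) = -532 - 1*(-2019) = -532 + 2019 = 1487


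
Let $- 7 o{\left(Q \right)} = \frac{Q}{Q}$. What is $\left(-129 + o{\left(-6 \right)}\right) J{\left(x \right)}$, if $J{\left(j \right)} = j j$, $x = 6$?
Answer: $- \frac{32544}{7} \approx -4649.1$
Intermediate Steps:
$J{\left(j \right)} = j^{2}$
$o{\left(Q \right)} = - \frac{1}{7}$ ($o{\left(Q \right)} = - \frac{Q \frac{1}{Q}}{7} = \left(- \frac{1}{7}\right) 1 = - \frac{1}{7}$)
$\left(-129 + o{\left(-6 \right)}\right) J{\left(x \right)} = \left(-129 - \frac{1}{7}\right) 6^{2} = \left(- \frac{904}{7}\right) 36 = - \frac{32544}{7}$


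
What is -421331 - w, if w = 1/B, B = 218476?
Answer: -92050711557/218476 ≈ -4.2133e+5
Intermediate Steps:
w = 1/218476 ≈ 4.5772e-6
-421331 - w = -421331 - 1*1/218476 = -421331 - 1/218476 = -92050711557/218476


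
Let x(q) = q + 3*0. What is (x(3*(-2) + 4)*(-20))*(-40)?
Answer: -1600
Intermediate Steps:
x(q) = q (x(q) = q + 0 = q)
(x(3*(-2) + 4)*(-20))*(-40) = ((3*(-2) + 4)*(-20))*(-40) = ((-6 + 4)*(-20))*(-40) = -2*(-20)*(-40) = 40*(-40) = -1600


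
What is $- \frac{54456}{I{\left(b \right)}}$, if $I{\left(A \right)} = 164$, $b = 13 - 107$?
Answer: $- \frac{13614}{41} \approx -332.05$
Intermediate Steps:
$b = -94$
$- \frac{54456}{I{\left(b \right)}} = - \frac{54456}{164} = \left(-54456\right) \frac{1}{164} = - \frac{13614}{41}$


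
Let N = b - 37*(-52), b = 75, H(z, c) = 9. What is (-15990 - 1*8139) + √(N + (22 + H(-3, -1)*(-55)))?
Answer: -24129 + √1526 ≈ -24090.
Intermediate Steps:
N = 1999 (N = 75 - 37*(-52) = 75 + 1924 = 1999)
(-15990 - 1*8139) + √(N + (22 + H(-3, -1)*(-55))) = (-15990 - 1*8139) + √(1999 + (22 + 9*(-55))) = (-15990 - 8139) + √(1999 + (22 - 495)) = -24129 + √(1999 - 473) = -24129 + √1526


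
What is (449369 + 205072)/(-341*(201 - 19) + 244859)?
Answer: 654441/182797 ≈ 3.5802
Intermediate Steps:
(449369 + 205072)/(-341*(201 - 19) + 244859) = 654441/(-341*182 + 244859) = 654441/(-62062 + 244859) = 654441/182797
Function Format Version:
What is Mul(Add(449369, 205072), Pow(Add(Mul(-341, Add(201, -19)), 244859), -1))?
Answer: Rational(654441, 182797) ≈ 3.5802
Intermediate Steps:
Mul(Add(449369, 205072), Pow(Add(Mul(-341, Add(201, -19)), 244859), -1)) = Mul(654441, Pow(Add(Mul(-341, 182), 244859), -1)) = Mul(654441, Pow(Add(-62062, 244859), -1)) = Mul(654441, Pow(182797, -1)) = Mul(654441, Rational(1, 182797)) = Rational(654441, 182797)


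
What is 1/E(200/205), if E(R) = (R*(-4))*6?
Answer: -41/960 ≈ -0.042708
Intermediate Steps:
E(R) = -24*R (E(R) = -4*R*6 = -24*R)
1/E(200/205) = 1/(-4800/205) = 1/(-24*40/41) = 1/(-960/41) = -41/960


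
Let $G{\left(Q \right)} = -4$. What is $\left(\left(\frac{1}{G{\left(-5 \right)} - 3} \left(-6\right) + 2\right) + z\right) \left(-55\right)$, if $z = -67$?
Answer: $\frac{24695}{7} \approx 3527.9$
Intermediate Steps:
$\left(\left(\frac{1}{G{\left(-5 \right)} - 3} \left(-6\right) + 2\right) + z\right) \left(-55\right) = \left(\left(\frac{1}{-4 - 3} \left(-6\right) + 2\right) - 67\right) \left(-55\right) = \left(\left(\frac{1}{-7} \left(-6\right) + 2\right) - 67\right) \left(-55\right) = \left(\left(\left(- \frac{1}{7}\right) \left(-6\right) + 2\right) - 67\right) \left(-55\right) = \left(\left(\frac{6}{7} + 2\right) - 67\right) \left(-55\right) = \left(\frac{20}{7} - 67\right) \left(-55\right) = \left(- \frac{449}{7}\right) \left(-55\right) = \frac{24695}{7}$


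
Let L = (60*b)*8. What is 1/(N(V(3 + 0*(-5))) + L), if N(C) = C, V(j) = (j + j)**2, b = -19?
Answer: -1/9084 ≈ -0.00011008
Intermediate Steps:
V(j) = 4*j**2 (V(j) = (2*j)**2 = 4*j**2)
L = -9120 (L = (60*(-19))*8 = -1140*8 = -9120)
1/(N(V(3 + 0*(-5))) + L) = 1/(4*(3 + 0*(-5))**2 - 9120) = 1/(4*(3 + 0)**2 - 9120) = 1/(4*3**2 - 9120) = 1/(4*9 - 9120) = 1/(36 - 9120) = 1/(-9084) = -1/9084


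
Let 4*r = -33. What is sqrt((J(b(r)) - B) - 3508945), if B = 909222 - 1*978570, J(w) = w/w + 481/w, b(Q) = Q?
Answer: 4*I*sqrt(234111471)/33 ≈ 1854.6*I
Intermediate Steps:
r = -33/4 (r = (1/4)*(-33) = -33/4 ≈ -8.2500)
J(w) = 1 + 481/w
B = -69348 (B = 909222 - 978570 = -69348)
sqrt((J(b(r)) - B) - 3508945) = sqrt(((481 - 33/4)/(-33/4) - 1*(-69348)) - 3508945) = sqrt((-4/33*1891/4 + 69348) - 3508945) = sqrt((-1891/33 + 69348) - 3508945) = sqrt(2286593/33 - 3508945) = sqrt(-113508592/33) = 4*I*sqrt(234111471)/33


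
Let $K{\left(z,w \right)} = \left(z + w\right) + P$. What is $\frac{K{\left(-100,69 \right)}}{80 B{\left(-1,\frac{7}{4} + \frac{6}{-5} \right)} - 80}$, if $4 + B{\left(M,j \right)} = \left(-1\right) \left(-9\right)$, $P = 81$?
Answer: $\frac{5}{32} \approx 0.15625$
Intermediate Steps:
$B{\left(M,j \right)} = 5$ ($B{\left(M,j \right)} = -4 - -9 = -4 + 9 = 5$)
$K{\left(z,w \right)} = 81 + w + z$ ($K{\left(z,w \right)} = \left(z + w\right) + 81 = \left(w + z\right) + 81 = 81 + w + z$)
$\frac{K{\left(-100,69 \right)}}{80 B{\left(-1,\frac{7}{4} + \frac{6}{-5} \right)} - 80} = \frac{81 + 69 - 100}{80 \cdot 5 - 80} = \frac{50}{400 - 80} = \frac{50}{320} = 50 \cdot \frac{1}{320} = \frac{5}{32}$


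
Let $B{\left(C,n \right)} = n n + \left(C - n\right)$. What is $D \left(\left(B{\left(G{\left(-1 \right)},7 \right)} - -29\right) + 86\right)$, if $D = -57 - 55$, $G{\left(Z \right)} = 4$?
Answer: $-18032$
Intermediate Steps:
$B{\left(C,n \right)} = C + n^{2} - n$ ($B{\left(C,n \right)} = n^{2} + \left(C - n\right) = C + n^{2} - n$)
$D = -112$ ($D = -57 - 55 = -112$)
$D \left(\left(B{\left(G{\left(-1 \right)},7 \right)} - -29\right) + 86\right) = - 112 \left(\left(\left(4 + 7^{2} - 7\right) - -29\right) + 86\right) = - 112 \left(\left(\left(4 + 49 - 7\right) + 29\right) + 86\right) = - 112 \left(\left(46 + 29\right) + 86\right) = - 112 \left(75 + 86\right) = \left(-112\right) 161 = -18032$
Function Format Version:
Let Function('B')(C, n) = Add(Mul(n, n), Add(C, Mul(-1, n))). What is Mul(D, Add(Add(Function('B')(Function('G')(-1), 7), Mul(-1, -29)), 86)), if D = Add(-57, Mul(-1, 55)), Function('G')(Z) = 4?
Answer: -18032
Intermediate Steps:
Function('B')(C, n) = Add(C, Pow(n, 2), Mul(-1, n)) (Function('B')(C, n) = Add(Pow(n, 2), Add(C, Mul(-1, n))) = Add(C, Pow(n, 2), Mul(-1, n)))
D = -112 (D = Add(-57, -55) = -112)
Mul(D, Add(Add(Function('B')(Function('G')(-1), 7), Mul(-1, -29)), 86)) = Mul(-112, Add(Add(Add(4, Pow(7, 2), Mul(-1, 7)), Mul(-1, -29)), 86)) = Mul(-112, Add(Add(Add(4, 49, -7), 29), 86)) = Mul(-112, Add(Add(46, 29), 86)) = Mul(-112, Add(75, 86)) = Mul(-112, 161) = -18032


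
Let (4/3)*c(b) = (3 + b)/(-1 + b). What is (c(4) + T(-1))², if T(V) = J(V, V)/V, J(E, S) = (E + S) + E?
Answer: 361/16 ≈ 22.563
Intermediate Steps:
J(E, S) = S + 2*E
c(b) = 3*(3 + b)/(4*(-1 + b)) (c(b) = 3*((3 + b)/(-1 + b))/4 = 3*(3 + b)/(4*(-1 + b)))
T(V) = 3 (T(V) = (V + 2*V)/V = (3*V)/V = 3)
(c(4) + T(-1))² = (3*(3 + 4)/(4*(-1 + 4)) + 3)² = ((¾)*7/3 + 3)² = ((¾)*(⅓)*7 + 3)² = (7/4 + 3)² = (19/4)² = 361/16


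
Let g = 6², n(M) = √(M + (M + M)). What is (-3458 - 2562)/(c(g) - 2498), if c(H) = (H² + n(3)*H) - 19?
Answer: 860/159 ≈ 5.4088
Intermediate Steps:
n(M) = √3*√M (n(M) = √(M + 2*M) = √(3*M) = √3*√M)
g = 36
c(H) = -19 + H² + 3*H (c(H) = (H² + (√3*√3)*H) - 19 = (H² + 3*H) - 19 = -19 + H² + 3*H)
(-3458 - 2562)/(c(g) - 2498) = (-3458 - 2562)/((-19 + 36² + 3*36) - 2498) = -6020/((-19 + 1296 + 108) - 2498) = -6020/(1385 - 2498) = -6020/(-1113) = -6020*(-1/1113) = 860/159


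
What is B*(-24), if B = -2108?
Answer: 50592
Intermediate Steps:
B*(-24) = -2108*(-24) = 50592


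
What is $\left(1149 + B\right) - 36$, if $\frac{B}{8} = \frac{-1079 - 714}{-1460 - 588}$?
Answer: $\frac{286721}{256} \approx 1120.0$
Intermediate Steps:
$B = \frac{1793}{256}$ ($B = 8 \frac{-1079 - 714}{-1460 - 588} = 8 \left(- \frac{1793}{-2048}\right) = 8 \left(\left(-1793\right) \left(- \frac{1}{2048}\right)\right) = 8 \cdot \frac{1793}{2048} = \frac{1793}{256} \approx 7.0039$)
$\left(1149 + B\right) - 36 = \left(1149 + \frac{1793}{256}\right) - 36 = \frac{295937}{256} - 36 = \frac{286721}{256}$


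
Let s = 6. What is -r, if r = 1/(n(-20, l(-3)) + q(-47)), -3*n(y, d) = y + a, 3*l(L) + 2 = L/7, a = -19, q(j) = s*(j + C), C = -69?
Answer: 1/683 ≈ 0.0014641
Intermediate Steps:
q(j) = -414 + 6*j (q(j) = 6*(j - 69) = 6*(-69 + j) = -414 + 6*j)
l(L) = -⅔ + L/21 (l(L) = -⅔ + (L/7)/3 = -⅔ + L/21)
n(y, d) = 19/3 - y/3 (n(y, d) = -(y - 19)/3 = -(-19 + y)/3 = 19/3 - y/3)
r = -1/683 (r = 1/((19/3 - ⅓*(-20)) + (-414 + 6*(-47))) = 1/((19/3 + 20/3) + (-414 - 282)) = 1/(13 - 696) = 1/(-683) = -1/683 ≈ -0.0014641)
-r = -1*(-1/683) = 1/683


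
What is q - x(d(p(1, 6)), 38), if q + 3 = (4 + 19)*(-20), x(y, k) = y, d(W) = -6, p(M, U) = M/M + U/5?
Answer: -457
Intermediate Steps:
p(M, U) = 1 + U/5 (p(M, U) = 1 + U*(⅕) = 1 + U/5)
q = -463 (q = -3 + (4 + 19)*(-20) = -3 + 23*(-20) = -3 - 460 = -463)
q - x(d(p(1, 6)), 38) = -463 - 1*(-6) = -463 + 6 = -457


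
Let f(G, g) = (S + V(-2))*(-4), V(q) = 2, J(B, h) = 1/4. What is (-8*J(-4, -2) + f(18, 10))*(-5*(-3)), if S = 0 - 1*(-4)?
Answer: -390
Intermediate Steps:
J(B, h) = ¼
S = 4 (S = 0 + 4 = 4)
f(G, g) = -24 (f(G, g) = (4 + 2)*(-4) = 6*(-4) = -24)
(-8*J(-4, -2) + f(18, 10))*(-5*(-3)) = (-8*¼ - 24)*(-5*(-3)) = (-2 - 24)*15 = -26*15 = -390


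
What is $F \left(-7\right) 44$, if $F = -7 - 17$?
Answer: $7392$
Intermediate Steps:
$F = -24$
$F \left(-7\right) 44 = \left(-24\right) \left(-7\right) 44 = 168 \cdot 44 = 7392$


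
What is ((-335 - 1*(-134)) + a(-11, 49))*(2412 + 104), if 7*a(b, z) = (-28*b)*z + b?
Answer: 34403784/7 ≈ 4.9148e+6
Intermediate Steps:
a(b, z) = b/7 - 4*b*z (a(b, z) = ((-28*b)*z + b)/7 = (-28*b*z + b)/7 = (b - 28*b*z)/7 = b/7 - 4*b*z)
((-335 - 1*(-134)) + a(-11, 49))*(2412 + 104) = ((-335 - 1*(-134)) + (⅐)*(-11)*(1 - 28*49))*(2412 + 104) = ((-335 + 134) + (⅐)*(-11)*(1 - 1372))*2516 = (-201 + (⅐)*(-11)*(-1371))*2516 = (-201 + 15081/7)*2516 = (13674/7)*2516 = 34403784/7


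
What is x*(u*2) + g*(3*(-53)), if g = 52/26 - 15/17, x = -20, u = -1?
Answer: -2341/17 ≈ -137.71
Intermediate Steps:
g = 19/17 (g = 52*(1/26) - 15*1/17 = 2 - 15/17 = 19/17 ≈ 1.1176)
x*(u*2) + g*(3*(-53)) = -(-20)*2 + 19*(3*(-53))/17 = -20*(-2) + (19/17)*(-159) = 40 - 3021/17 = -2341/17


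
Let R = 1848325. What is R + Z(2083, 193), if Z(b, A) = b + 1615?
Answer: 1852023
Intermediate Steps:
Z(b, A) = 1615 + b
R + Z(2083, 193) = 1848325 + (1615 + 2083) = 1848325 + 3698 = 1852023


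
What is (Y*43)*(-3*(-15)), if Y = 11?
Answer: 21285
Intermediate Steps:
(Y*43)*(-3*(-15)) = (11*43)*(-3*(-15)) = 473*45 = 21285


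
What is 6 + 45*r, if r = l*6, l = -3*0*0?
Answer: 6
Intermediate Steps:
l = 0 (l = 0*0 = 0)
r = 0 (r = 0*6 = 0)
6 + 45*r = 6 + 45*0 = 6 + 0 = 6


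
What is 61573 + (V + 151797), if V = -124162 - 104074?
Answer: -14866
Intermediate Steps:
V = -228236
61573 + (V + 151797) = 61573 + (-228236 + 151797) = 61573 - 76439 = -14866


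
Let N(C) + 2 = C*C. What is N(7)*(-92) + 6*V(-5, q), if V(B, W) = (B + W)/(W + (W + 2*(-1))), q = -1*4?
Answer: -21593/5 ≈ -4318.6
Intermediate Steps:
N(C) = -2 + C² (N(C) = -2 + C*C = -2 + C²)
q = -4
V(B, W) = (B + W)/(-2 + 2*W) (V(B, W) = (B + W)/(W + (W - 2)) = (B + W)/(W + (-2 + W)) = (B + W)/(-2 + 2*W))
N(7)*(-92) + 6*V(-5, q) = (-2 + 7²)*(-92) + 6*((-5 - 4)/(2*(-1 - 4))) = (-2 + 49)*(-92) + 6*((½)*(-9)/(-5)) = 47*(-92) + 6*((½)*(-⅕)*(-9)) = -4324 + 6*(9/10) = -4324 + 27/5 = -21593/5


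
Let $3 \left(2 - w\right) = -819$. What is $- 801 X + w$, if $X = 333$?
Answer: $-266458$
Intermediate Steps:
$w = 275$ ($w = 2 - -273 = 2 + 273 = 275$)
$- 801 X + w = \left(-801\right) 333 + 275 = -266733 + 275 = -266458$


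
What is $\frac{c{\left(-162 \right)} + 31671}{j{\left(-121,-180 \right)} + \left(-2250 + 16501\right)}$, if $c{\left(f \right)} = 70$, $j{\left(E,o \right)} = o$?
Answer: $\frac{31741}{14071} \approx 2.2558$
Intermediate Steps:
$\frac{c{\left(-162 \right)} + 31671}{j{\left(-121,-180 \right)} + \left(-2250 + 16501\right)} = \frac{70 + 31671}{-180 + \left(-2250 + 16501\right)} = \frac{31741}{-180 + 14251} = \frac{31741}{14071}$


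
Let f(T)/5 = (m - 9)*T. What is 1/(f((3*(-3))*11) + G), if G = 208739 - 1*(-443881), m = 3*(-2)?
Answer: 1/660045 ≈ 1.5150e-6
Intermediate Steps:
m = -6
f(T) = -75*T (f(T) = 5*((-6 - 9)*T) = 5*(-15*T) = -75*T)
G = 652620 (G = 208739 + 443881 = 652620)
1/(f((3*(-3))*11) + G) = 1/(-75*3*(-3)*11 + 652620) = 1/(-(-675)*11 + 652620) = 1/(-75*(-99) + 652620) = 1/(7425 + 652620) = 1/660045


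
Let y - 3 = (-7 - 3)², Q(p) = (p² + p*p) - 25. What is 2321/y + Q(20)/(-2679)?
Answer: 6138134/275937 ≈ 22.245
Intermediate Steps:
Q(p) = -25 + 2*p² (Q(p) = (p² + p²) - 25 = 2*p² - 25 = -25 + 2*p²)
y = 103 (y = 3 + (-7 - 3)² = 3 + (-10)² = 3 + 100 = 103)
2321/y + Q(20)/(-2679) = 2321/103 + (-25 + 2*20²)/(-2679) = 2321*(1/103) + (-25 + 2*400)*(-1/2679) = 2321/103 + (-25 + 800)*(-1/2679) = 2321/103 + 775*(-1/2679) = 2321/103 - 775/2679 = 6138134/275937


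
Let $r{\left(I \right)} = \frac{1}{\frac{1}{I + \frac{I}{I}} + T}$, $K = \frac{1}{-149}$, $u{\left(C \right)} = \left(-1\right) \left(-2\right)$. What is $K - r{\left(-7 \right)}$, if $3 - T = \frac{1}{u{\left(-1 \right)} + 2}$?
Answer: $- \frac{1819}{4619} \approx -0.39381$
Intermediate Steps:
$u{\left(C \right)} = 2$
$T = \frac{11}{4}$ ($T = 3 - \frac{1}{2 + 2} = 3 - \frac{1}{4} = \frac{11}{4} \approx 2.75$)
$K = - \frac{1}{149} \approx -0.0067114$
$r{\left(I \right)} = \frac{1}{\frac{11}{4} + \frac{1}{1 + I}}$ ($r{\left(I \right)} = \frac{1}{\frac{1}{I + \frac{I}{I}} + \frac{11}{4}} = \frac{1}{\frac{1}{I + 1} + \frac{11}{4}} = \frac{1}{\frac{1}{1 + I} + \frac{11}{4}} = \frac{1}{\frac{11}{4} + \frac{1}{1 + I}}$)
$K - r{\left(-7 \right)} = - \frac{1}{149} - \frac{4 \left(1 - 7\right)}{15 + 11 \left(-7\right)} = - \frac{1}{149} - 4 \frac{1}{15 - 77} \left(-6\right) = - \frac{1}{149} - 4 \frac{1}{-62} \left(-6\right) = - \frac{1}{149} - 4 \left(- \frac{1}{62}\right) \left(-6\right) = - \frac{1}{149} - \frac{12}{31} = - \frac{1819}{4619}$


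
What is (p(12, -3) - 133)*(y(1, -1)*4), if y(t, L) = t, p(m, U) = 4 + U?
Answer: -528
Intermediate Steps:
(p(12, -3) - 133)*(y(1, -1)*4) = ((4 - 3) - 133)*(1*4) = (1 - 133)*4 = -132*4 = -528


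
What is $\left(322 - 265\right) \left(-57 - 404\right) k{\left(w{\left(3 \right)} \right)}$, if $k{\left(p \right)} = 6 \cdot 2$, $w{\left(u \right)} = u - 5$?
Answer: $-315324$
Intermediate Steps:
$w{\left(u \right)} = -5 + u$
$k{\left(p \right)} = 12$
$\left(322 - 265\right) \left(-57 - 404\right) k{\left(w{\left(3 \right)} \right)} = \left(322 - 265\right) \left(-57 - 404\right) 12 = 57 \left(-461\right) 12 = \left(-26277\right) 12 = -315324$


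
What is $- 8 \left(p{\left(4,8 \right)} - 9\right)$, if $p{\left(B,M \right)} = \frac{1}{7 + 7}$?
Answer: $\frac{500}{7} \approx 71.429$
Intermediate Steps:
$p{\left(B,M \right)} = \frac{1}{14}$
$- 8 \left(p{\left(4,8 \right)} - 9\right) = - 8 \left(\frac{1}{14} - 9\right) = \left(-8\right) \left(- \frac{125}{14}\right) = \frac{500}{7}$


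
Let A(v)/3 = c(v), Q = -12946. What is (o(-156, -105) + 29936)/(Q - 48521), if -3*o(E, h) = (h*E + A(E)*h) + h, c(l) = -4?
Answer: -24091/61467 ≈ -0.39193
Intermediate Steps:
A(v) = -12 (A(v) = 3*(-4) = -12)
o(E, h) = 11*h/3 - E*h/3 (o(E, h) = -((h*E - 12*h) + h)/3 = -((E*h - 12*h) + h)/3 = -((-12*h + E*h) + h)/3 = -(-11*h + E*h)/3 = 11*h/3 - E*h/3)
(o(-156, -105) + 29936)/(Q - 48521) = ((1/3)*(-105)*(11 - 1*(-156)) + 29936)/(-12946 - 48521) = ((1/3)*(-105)*(11 + 156) + 29936)/(-61467) = ((1/3)*(-105)*167 + 29936)*(-1/61467) = (-5845 + 29936)*(-1/61467) = 24091*(-1/61467) = -24091/61467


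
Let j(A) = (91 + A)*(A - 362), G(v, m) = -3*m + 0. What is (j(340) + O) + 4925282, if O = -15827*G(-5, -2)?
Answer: 4820838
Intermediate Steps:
G(v, m) = -3*m
j(A) = (-362 + A)*(91 + A) (j(A) = (91 + A)*(-362 + A) = (-362 + A)*(91 + A))
O = -94962 (O = -(-47481)*(-2) = -15827*6 = -94962)
(j(340) + O) + 4925282 = ((-32942 + 340² - 271*340) - 94962) + 4925282 = ((-32942 + 115600 - 92140) - 94962) + 4925282 = (-9482 - 94962) + 4925282 = -104444 + 4925282 = 4820838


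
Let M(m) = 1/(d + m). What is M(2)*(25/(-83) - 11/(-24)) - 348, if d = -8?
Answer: -4159609/11952 ≈ -348.03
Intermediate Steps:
M(m) = 1/(-8 + m)
M(2)*(25/(-83) - 11/(-24)) - 348 = (25/(-83) - 11/(-24))/(-8 + 2) - 348 = (25*(-1/83) - 11*(-1/24))/(-6) - 348 = -(-25/83 + 11/24)/6 - 348 = -1/6*313/1992 - 348 = -313/11952 - 348 = -4159609/11952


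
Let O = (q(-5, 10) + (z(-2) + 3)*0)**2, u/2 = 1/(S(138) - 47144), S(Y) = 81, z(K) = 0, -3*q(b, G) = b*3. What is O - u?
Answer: 1176577/47063 ≈ 25.000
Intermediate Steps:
q(b, G) = -b (q(b, G) = -b*3/3 = -b)
u = -2/47063 (u = 2/(81 - 47144) = 2/(-47063) = 2*(-1/47063) = -2/47063 ≈ -4.2496e-5)
O = 25 (O = (-1*(-5) + (0 + 3)*0)**2 = (5 + 3*0)**2 = (5 + 0)**2 = 5**2 = 25)
O - u = 25 - 1*(-2/47063) = 25 + 2/47063 = 1176577/47063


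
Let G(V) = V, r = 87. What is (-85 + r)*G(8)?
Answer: 16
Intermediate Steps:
(-85 + r)*G(8) = (-85 + 87)*8 = 2*8 = 16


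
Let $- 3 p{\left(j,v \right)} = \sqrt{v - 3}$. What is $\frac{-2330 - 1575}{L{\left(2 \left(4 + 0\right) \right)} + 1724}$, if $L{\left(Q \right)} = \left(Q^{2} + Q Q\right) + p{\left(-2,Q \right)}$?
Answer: $- \frac{65088540}{30869131} - \frac{11715 \sqrt{5}}{30869131} \approx -2.1094$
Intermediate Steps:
$p{\left(j,v \right)} = - \frac{\sqrt{-3 + v}}{3}$ ($p{\left(j,v \right)} = - \frac{\sqrt{v - 3}}{3} = - \frac{\sqrt{-3 + v}}{3}$)
$L{\left(Q \right)} = 2 Q^{2} - \frac{\sqrt{-3 + Q}}{3}$ ($L{\left(Q \right)} = \left(Q^{2} + Q Q\right) - \frac{\sqrt{-3 + Q}}{3} = \left(Q^{2} + Q^{2}\right) - \frac{\sqrt{-3 + Q}}{3} = 2 Q^{2} - \frac{\sqrt{-3 + Q}}{3}$)
$\frac{-2330 - 1575}{L{\left(2 \left(4 + 0\right) \right)} + 1724} = \frac{-2330 - 1575}{\left(2 \left(2 \left(4 + 0\right)\right)^{2} - \frac{\sqrt{-3 + 2 \left(4 + 0\right)}}{3}\right) + 1724} = - \frac{3905}{\left(2 \left(2 \cdot 4\right)^{2} - \frac{\sqrt{-3 + 2 \cdot 4}}{3}\right) + 1724} = - \frac{3905}{\left(2 \cdot 8^{2} - \frac{\sqrt{-3 + 8}}{3}\right) + 1724} = - \frac{3905}{\left(2 \cdot 64 - \frac{\sqrt{5}}{3}\right) + 1724} = - \frac{3905}{\left(128 - \frac{\sqrt{5}}{3}\right) + 1724} = - \frac{3905}{1852 - \frac{\sqrt{5}}{3}}$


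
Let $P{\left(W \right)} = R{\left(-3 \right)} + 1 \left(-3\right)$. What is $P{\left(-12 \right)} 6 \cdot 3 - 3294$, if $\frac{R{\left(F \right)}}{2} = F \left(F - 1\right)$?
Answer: $-2916$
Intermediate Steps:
$R{\left(F \right)} = 2 F \left(-1 + F\right)$ ($R{\left(F \right)} = 2 F \left(F - 1\right) = 2 F \left(-1 + F\right)$)
$P{\left(W \right)} = 21$ ($P{\left(W \right)} = 2 \left(-3\right) \left(-1 - 3\right) + 1 \left(-3\right) = 2 \left(-3\right) \left(-4\right) - 3 = 24 - 3 = 21$)
$P{\left(-12 \right)} 6 \cdot 3 - 3294 = 21 \cdot 6 \cdot 3 - 3294 = 21 \cdot 18 - 3294 = 378 - 3294 = -2916$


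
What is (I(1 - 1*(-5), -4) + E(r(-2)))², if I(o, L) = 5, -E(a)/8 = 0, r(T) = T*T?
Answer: 25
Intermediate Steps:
r(T) = T²
E(a) = 0 (E(a) = -8*0 = 0)
(I(1 - 1*(-5), -4) + E(r(-2)))² = (5 + 0)² = 5² = 25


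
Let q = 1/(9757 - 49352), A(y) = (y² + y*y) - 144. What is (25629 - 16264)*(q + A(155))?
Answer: 3552777703237/7919 ≈ 4.4864e+8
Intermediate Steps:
A(y) = -144 + 2*y² (A(y) = (y² + y²) - 144 = 2*y² - 144 = -144 + 2*y²)
q = -1/39595 (q = 1/(-39595) = -1/39595 ≈ -2.5256e-5)
(25629 - 16264)*(q + A(155)) = (25629 - 16264)*(-1/39595 + (-144 + 2*155²)) = 9365*(-1/39595 + (-144 + 2*24025)) = 9365*(-1/39595 + (-144 + 48050)) = 9365*(-1/39595 + 47906) = 9365*(1896838069/39595) = 3552777703237/7919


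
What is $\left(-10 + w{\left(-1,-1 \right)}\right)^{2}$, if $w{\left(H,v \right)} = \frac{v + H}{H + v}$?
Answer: $81$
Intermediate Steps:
$w{\left(H,v \right)} = 1$ ($w{\left(H,v \right)} = \frac{H + v}{H + v} = 1$)
$\left(-10 + w{\left(-1,-1 \right)}\right)^{2} = \left(-10 + 1\right)^{2} = \left(-9\right)^{2} = 81$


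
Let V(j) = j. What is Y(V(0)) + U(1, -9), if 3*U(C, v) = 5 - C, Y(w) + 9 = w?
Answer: -23/3 ≈ -7.6667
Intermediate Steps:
Y(w) = -9 + w
U(C, v) = 5/3 - C/3 (U(C, v) = (5 - C)/3 = 5/3 - C/3)
Y(V(0)) + U(1, -9) = (-9 + 0) + (5/3 - 1/3*1) = -9 + (5/3 - 1/3) = -9 + 4/3 = -23/3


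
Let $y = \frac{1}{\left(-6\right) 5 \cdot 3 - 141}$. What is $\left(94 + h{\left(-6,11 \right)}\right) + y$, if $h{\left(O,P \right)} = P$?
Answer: $\frac{24254}{231} \approx 105.0$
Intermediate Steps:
$y = - \frac{1}{231}$ ($y = \frac{1}{\left(-30\right) 3 - 141} = \frac{1}{-90 - 141} = \frac{1}{-231} = - \frac{1}{231} \approx -0.004329$)
$\left(94 + h{\left(-6,11 \right)}\right) + y = \left(94 + 11\right) - \frac{1}{231} = 105 - \frac{1}{231} = \frac{24254}{231}$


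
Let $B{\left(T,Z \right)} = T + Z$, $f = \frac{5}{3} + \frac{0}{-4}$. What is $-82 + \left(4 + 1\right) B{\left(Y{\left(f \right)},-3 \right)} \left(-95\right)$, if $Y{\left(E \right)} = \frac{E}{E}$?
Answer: $868$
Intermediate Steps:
$f = \frac{5}{3}$ ($f = 5 \cdot \frac{1}{3} + 0 \left(- \frac{1}{4}\right) = \frac{5}{3} + 0 = \frac{5}{3} \approx 1.6667$)
$Y{\left(E \right)} = 1$
$-82 + \left(4 + 1\right) B{\left(Y{\left(f \right)},-3 \right)} \left(-95\right) = -82 + \left(4 + 1\right) \left(1 - 3\right) \left(-95\right) = -82 + 5 \left(-2\right) \left(-95\right) = -82 - -950 = -82 + 950 = 868$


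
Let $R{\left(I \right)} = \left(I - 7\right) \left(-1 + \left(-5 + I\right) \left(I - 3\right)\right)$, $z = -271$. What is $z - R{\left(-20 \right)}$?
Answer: $15227$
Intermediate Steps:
$R{\left(I \right)} = \left(-1 + \left(-5 + I\right) \left(-3 + I\right)\right) \left(-7 + I\right)$ ($R{\left(I \right)} = \left(-7 + I\right) \left(-1 + \left(-5 + I\right) \left(-3 + I\right)\right) = \left(-1 + \left(-5 + I\right) \left(-3 + I\right)\right) \left(-7 + I\right)$)
$z - R{\left(-20 \right)} = -271 - \left(-98 + \left(-20\right)^{3} - 15 \left(-20\right)^{2} + 70 \left(-20\right)\right) = -271 - \left(-98 - 8000 - 6000 - 1400\right) = -271 - -15498 = -271 + 15498 = 15227$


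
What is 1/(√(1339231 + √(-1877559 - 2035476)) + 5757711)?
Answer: 1/(5757711 + √(1339231 + I*√3913035)) ≈ 1.7365e-7 - 0.e-14*I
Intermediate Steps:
1/(√(1339231 + √(-1877559 - 2035476)) + 5757711) = 1/(√(1339231 + √(-3913035)) + 5757711) = 1/(√(1339231 + I*√3913035) + 5757711) = 1/(5757711 + √(1339231 + I*√3913035))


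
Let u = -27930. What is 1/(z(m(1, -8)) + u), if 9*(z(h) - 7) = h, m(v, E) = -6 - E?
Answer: -9/251305 ≈ -3.5813e-5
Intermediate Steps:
z(h) = 7 + h/9
1/(z(m(1, -8)) + u) = 1/((7 + (-6 - 1*(-8))/9) - 27930) = 1/((7 + (-6 + 8)/9) - 27930) = 1/((7 + (⅑)*2) - 27930) = 1/((7 + 2/9) - 27930) = 1/(65/9 - 27930) = 1/(-251305/9) = -9/251305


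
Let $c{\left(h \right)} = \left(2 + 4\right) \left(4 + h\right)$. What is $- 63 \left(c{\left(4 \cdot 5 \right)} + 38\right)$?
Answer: $-11466$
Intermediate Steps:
$c{\left(h \right)} = 24 + 6 h$ ($c{\left(h \right)} = 6 \left(4 + h\right) = 24 + 6 h$)
$- 63 \left(c{\left(4 \cdot 5 \right)} + 38\right) = - 63 \left(\left(24 + 6 \cdot 4 \cdot 5\right) + 38\right) = - 63 \left(\left(24 + 6 \cdot 20\right) + 38\right) = - 63 \left(\left(24 + 120\right) + 38\right) = - 63 \left(144 + 38\right) = \left(-63\right) 182 = -11466$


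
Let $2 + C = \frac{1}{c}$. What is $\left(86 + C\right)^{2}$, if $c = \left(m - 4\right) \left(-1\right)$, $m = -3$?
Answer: $\frac{346921}{49} \approx 7080.0$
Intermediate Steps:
$c = 7$ ($c = \left(-3 - 4\right) \left(-1\right) = \left(-7\right) \left(-1\right) = 7$)
$C = - \frac{13}{7}$ ($C = -2 + \frac{1}{7} = - \frac{13}{7} \approx -1.8571$)
$\left(86 + C\right)^{2} = \left(86 - \frac{13}{7}\right)^{2} = \left(\frac{589}{7}\right)^{2} = \frac{346921}{49}$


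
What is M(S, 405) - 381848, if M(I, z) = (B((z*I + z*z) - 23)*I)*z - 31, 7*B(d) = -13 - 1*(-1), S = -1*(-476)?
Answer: -712359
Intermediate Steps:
S = 476
B(d) = -12/7 (B(d) = (-13 - 1*(-1))/7 = (-13 + 1)/7 = (⅐)*(-12) = -12/7)
M(I, z) = -31 - 12*I*z/7 (M(I, z) = (-12*I/7)*z - 31 = -12*I*z/7 - 31 = -31 - 12*I*z/7)
M(S, 405) - 381848 = (-31 - 12/7*476*405) - 381848 = (-31 - 330480) - 381848 = -330511 - 381848 = -712359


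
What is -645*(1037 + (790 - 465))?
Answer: -878490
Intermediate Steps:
-645*(1037 + (790 - 465)) = -645*(1037 + 325) = -645*1362 = -878490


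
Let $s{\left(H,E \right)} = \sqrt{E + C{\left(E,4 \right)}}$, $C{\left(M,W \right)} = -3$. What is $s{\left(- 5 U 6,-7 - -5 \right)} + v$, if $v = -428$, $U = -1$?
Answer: $-428 + i \sqrt{5} \approx -428.0 + 2.2361 i$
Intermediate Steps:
$s{\left(H,E \right)} = \sqrt{-3 + E}$ ($s{\left(H,E \right)} = \sqrt{E - 3} = \sqrt{-3 + E}$)
$s{\left(- 5 U 6,-7 - -5 \right)} + v = \sqrt{-3 - 2} - 428 = \sqrt{-5} - 428 = i \sqrt{5} - 428 = -428 + i \sqrt{5}$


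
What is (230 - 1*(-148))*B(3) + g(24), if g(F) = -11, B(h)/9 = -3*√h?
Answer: -11 - 10206*√3 ≈ -17688.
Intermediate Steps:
B(h) = -27*√h (B(h) = 9*(-3*√h) = -27*√h)
(230 - 1*(-148))*B(3) + g(24) = (230 - 1*(-148))*(-27*√3) - 11 = (230 + 148)*(-27*√3) - 11 = 378*(-27*√3) - 11 = -10206*√3 - 11 = -11 - 10206*√3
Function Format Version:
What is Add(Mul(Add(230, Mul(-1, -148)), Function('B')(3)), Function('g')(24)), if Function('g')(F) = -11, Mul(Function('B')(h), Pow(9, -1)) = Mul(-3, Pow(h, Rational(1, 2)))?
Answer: Add(-11, Mul(-10206, Pow(3, Rational(1, 2)))) ≈ -17688.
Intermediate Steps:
Function('B')(h) = Mul(-27, Pow(h, Rational(1, 2))) (Function('B')(h) = Mul(9, Mul(-3, Pow(h, Rational(1, 2)))) = Mul(-27, Pow(h, Rational(1, 2))))
Add(Mul(Add(230, Mul(-1, -148)), Function('B')(3)), Function('g')(24)) = Add(Mul(Add(230, Mul(-1, -148)), Mul(-27, Pow(3, Rational(1, 2)))), -11) = Add(Mul(Add(230, 148), Mul(-27, Pow(3, Rational(1, 2)))), -11) = Add(Mul(378, Mul(-27, Pow(3, Rational(1, 2)))), -11) = Add(Mul(-10206, Pow(3, Rational(1, 2))), -11) = Add(-11, Mul(-10206, Pow(3, Rational(1, 2))))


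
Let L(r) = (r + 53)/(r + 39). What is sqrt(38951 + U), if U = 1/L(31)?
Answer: sqrt(1402266)/6 ≈ 197.36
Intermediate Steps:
L(r) = (53 + r)/(39 + r)
U = 5/6 (U = 1/((53 + 31)/(39 + 31)) = 1/(84/70) = 1/((1/70)*84) = 1/(6/5) = 5/6 ≈ 0.83333)
sqrt(38951 + U) = sqrt(38951 + 5/6) = sqrt(233711/6) = sqrt(1402266)/6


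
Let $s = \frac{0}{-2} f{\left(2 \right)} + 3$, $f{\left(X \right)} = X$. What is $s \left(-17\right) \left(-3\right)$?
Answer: $153$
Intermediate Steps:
$s = 3$ ($s = \frac{0}{-2} \cdot 2 + 3 = 0 \left(- \frac{1}{2}\right) 2 + 3 = 0 \cdot 2 + 3 = 0 + 3 = 3$)
$s \left(-17\right) \left(-3\right) = 3 \left(-17\right) \left(-3\right) = \left(-51\right) \left(-3\right) = 153$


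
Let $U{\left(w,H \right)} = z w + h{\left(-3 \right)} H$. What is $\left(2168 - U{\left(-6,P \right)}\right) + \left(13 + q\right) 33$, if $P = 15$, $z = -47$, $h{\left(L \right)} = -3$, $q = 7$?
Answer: $2591$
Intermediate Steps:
$U{\left(w,H \right)} = - 47 w - 3 H$
$\left(2168 - U{\left(-6,P \right)}\right) + \left(13 + q\right) 33 = \left(2168 - \left(\left(-47\right) \left(-6\right) - 45\right)\right) + \left(13 + 7\right) 33 = \left(2168 - \left(282 - 45\right)\right) + 20 \cdot 33 = \left(2168 - 237\right) + 660 = 1931 + 660 = 2591$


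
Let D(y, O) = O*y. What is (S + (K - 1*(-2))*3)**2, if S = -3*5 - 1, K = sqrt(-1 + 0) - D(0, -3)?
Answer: 91 - 60*I ≈ 91.0 - 60.0*I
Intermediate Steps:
K = I (K = sqrt(-1 + 0) - (-3)*0 = sqrt(-1) - 1*0 = I + 0 = I ≈ 1.0*I)
S = -16 (S = -15 - 1 = -16)
(S + (K - 1*(-2))*3)**2 = (-16 + (I - 1*(-2))*3)**2 = (-16 + (I + 2)*3)**2 = (-16 + (2 + I)*3)**2 = (-16 + (6 + 3*I))**2 = (-10 + 3*I)**2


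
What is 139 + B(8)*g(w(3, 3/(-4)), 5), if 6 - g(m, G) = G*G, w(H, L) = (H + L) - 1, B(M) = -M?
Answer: 291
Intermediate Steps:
w(H, L) = -1 + H + L
g(m, G) = 6 - G**2 (g(m, G) = 6 - G*G = 6 - G**2)
139 + B(8)*g(w(3, 3/(-4)), 5) = 139 + (-1*8)*(6 - 1*5**2) = 139 - 8*(6 - 1*25) = 139 - 8*(6 - 25) = 139 - 8*(-19) = 139 + 152 = 291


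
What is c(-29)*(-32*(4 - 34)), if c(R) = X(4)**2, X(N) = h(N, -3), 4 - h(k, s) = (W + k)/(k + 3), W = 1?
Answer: 507840/49 ≈ 10364.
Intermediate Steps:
h(k, s) = 4 - (1 + k)/(3 + k) (h(k, s) = 4 - (1 + k)/(k + 3) = 4 - (1 + k)/(3 + k))
X(N) = (11 + 3*N)/(3 + N)
c(R) = 529/49 (c(R) = ((11 + 3*4)/(3 + 4))**2 = ((11 + 12)/7)**2 = ((1/7)*23)**2 = (23/7)**2 = 529/49)
c(-29)*(-32*(4 - 34)) = 529*(-32*(4 - 34))/49 = 529*(-32*(-30))/49 = (529/49)*960 = 507840/49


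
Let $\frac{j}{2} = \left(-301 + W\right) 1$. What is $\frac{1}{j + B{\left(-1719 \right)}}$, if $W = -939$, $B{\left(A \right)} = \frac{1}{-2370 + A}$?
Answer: $- \frac{4089}{10140721} \approx -0.00040323$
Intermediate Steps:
$j = -2480$ ($j = 2 \left(-301 - 939\right) 1 = 2 \left(\left(-1240\right) 1\right) = 2 \left(-1240\right) = -2480$)
$\frac{1}{j + B{\left(-1719 \right)}} = \frac{1}{-2480 + \frac{1}{-2370 - 1719}} = \frac{1}{-2480 + \frac{1}{-4089}} = \frac{1}{-2480 - \frac{1}{4089}} = \frac{1}{- \frac{10140721}{4089}} = - \frac{4089}{10140721}$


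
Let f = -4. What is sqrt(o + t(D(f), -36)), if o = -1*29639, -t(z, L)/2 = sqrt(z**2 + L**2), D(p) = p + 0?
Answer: sqrt(-29639 - 8*sqrt(82)) ≈ 172.37*I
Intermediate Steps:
D(p) = p
t(z, L) = -2*sqrt(L**2 + z**2) (t(z, L) = -2*sqrt(z**2 + L**2) = -2*sqrt(L**2 + z**2))
o = -29639
sqrt(o + t(D(f), -36)) = sqrt(-29639 - 2*sqrt((-36)**2 + (-4)**2)) = sqrt(-29639 - 2*sqrt(1296 + 16)) = sqrt(-29639 - 8*sqrt(82))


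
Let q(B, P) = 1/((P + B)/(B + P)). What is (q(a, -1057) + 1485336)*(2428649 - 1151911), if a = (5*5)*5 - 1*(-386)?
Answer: 1896386190706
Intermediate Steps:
a = 511 (a = 25*5 + 386 = 125 + 386 = 511)
q(B, P) = 1 (q(B, P) = 1/((B + P)/(B + P)) = 1/1 = 1)
(q(a, -1057) + 1485336)*(2428649 - 1151911) = (1 + 1485336)*(2428649 - 1151911) = 1485337*1276738 = 1896386190706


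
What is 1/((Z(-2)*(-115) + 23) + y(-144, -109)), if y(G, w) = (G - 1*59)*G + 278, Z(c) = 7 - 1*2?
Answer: 1/28958 ≈ 3.4533e-5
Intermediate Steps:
Z(c) = 5 (Z(c) = 7 - 2 = 5)
y(G, w) = 278 + G*(-59 + G) (y(G, w) = (G - 59)*G + 278 = (-59 + G)*G + 278 = G*(-59 + G) + 278 = 278 + G*(-59 + G))
1/((Z(-2)*(-115) + 23) + y(-144, -109)) = 1/((5*(-115) + 23) + (278 + (-144)² - 59*(-144))) = 1/((-575 + 23) + (278 + 20736 + 8496)) = 1/(-552 + 29510) = 1/28958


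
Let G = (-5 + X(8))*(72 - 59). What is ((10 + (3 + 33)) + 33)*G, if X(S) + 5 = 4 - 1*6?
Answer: -12324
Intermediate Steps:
X(S) = -7 (X(S) = -5 + (4 - 1*6) = -5 + (4 - 6) = -5 - 2 = -7)
G = -156 (G = (-5 - 7)*(72 - 59) = -12*13 = -156)
((10 + (3 + 33)) + 33)*G = ((10 + (3 + 33)) + 33)*(-156) = ((10 + 36) + 33)*(-156) = (46 + 33)*(-156) = 79*(-156) = -12324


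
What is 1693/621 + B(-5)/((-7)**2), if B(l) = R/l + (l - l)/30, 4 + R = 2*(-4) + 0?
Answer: 422237/152145 ≈ 2.7752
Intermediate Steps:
R = -12 (R = -4 + (2*(-4) + 0) = -4 + (-8 + 0) = -4 - 8 = -12)
B(l) = -12/l (B(l) = -12/l + (l - l)/30 = -12/l + 0*(1/30) = -12/l + 0 = -12/l)
1693/621 + B(-5)/((-7)**2) = 1693/621 + (-12/(-5))/((-7)**2) = 1693*(1/621) - 12*(-1/5)/49 = 1693/621 + (12/5)*(1/49) = 1693/621 + 12/245 = 422237/152145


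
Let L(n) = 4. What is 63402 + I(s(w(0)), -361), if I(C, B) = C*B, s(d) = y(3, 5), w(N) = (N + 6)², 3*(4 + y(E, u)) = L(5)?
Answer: 193094/3 ≈ 64365.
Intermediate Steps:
y(E, u) = -8/3 (y(E, u) = -4 + (⅓)*4 = -4 + 4/3 = -8/3)
w(N) = (6 + N)²
s(d) = -8/3
I(C, B) = B*C
63402 + I(s(w(0)), -361) = 63402 - 361*(-8/3) = 63402 + 2888/3 = 193094/3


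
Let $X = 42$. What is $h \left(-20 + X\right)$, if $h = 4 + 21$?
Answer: $550$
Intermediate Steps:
$h = 25$
$h \left(-20 + X\right) = 25 \left(-20 + 42\right) = 25 \cdot 22 = 550$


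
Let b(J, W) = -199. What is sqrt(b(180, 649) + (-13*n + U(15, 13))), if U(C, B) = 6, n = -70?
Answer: sqrt(717) ≈ 26.777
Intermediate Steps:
sqrt(b(180, 649) + (-13*n + U(15, 13))) = sqrt(-199 + (-13*(-70) + 6)) = sqrt(-199 + (910 + 6)) = sqrt(-199 + 916) = sqrt(717)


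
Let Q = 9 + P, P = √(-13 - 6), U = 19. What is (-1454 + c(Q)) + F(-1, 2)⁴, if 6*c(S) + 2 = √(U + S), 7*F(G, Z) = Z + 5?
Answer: -4360/3 + √(28 + I*√19)/6 ≈ -1452.4 + 0.06844*I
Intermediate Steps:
F(G, Z) = 5/7 + Z/7 (F(G, Z) = (Z + 5)/7 = (5 + Z)/7 = 5/7 + Z/7)
P = I*√19 (P = √(-19) = I*√19 ≈ 4.3589*I)
Q = 9 + I*√19 ≈ 9.0 + 4.3589*I
c(S) = -⅓ + √(19 + S)/6
(-1454 + c(Q)) + F(-1, 2)⁴ = (-1454 + (-⅓ + √(19 + (9 + I*√19))/6)) + (5/7 + (⅐)*2)⁴ = (-1454 + (-⅓ + √(28 + I*√19)/6)) + (5/7 + 2/7)⁴ = (-4363/3 + √(28 + I*√19)/6) + 1⁴ = (-4363/3 + √(28 + I*√19)/6) + 1 = -4360/3 + √(28 + I*√19)/6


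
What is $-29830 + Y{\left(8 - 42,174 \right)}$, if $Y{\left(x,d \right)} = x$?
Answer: $-29864$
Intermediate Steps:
$-29830 + Y{\left(8 - 42,174 \right)} = -29830 + \left(8 - 42\right) = -29830 - 34 = -29864$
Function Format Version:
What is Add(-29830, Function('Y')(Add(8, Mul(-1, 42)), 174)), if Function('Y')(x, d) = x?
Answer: -29864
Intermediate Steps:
Add(-29830, Function('Y')(Add(8, Mul(-1, 42)), 174)) = Add(-29830, Add(8, Mul(-1, 42))) = Add(-29830, Add(8, -42)) = Add(-29830, -34) = -29864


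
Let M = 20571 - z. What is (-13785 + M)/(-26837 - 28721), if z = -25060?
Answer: -15923/27779 ≈ -0.57320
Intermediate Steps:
M = 45631 (M = 20571 - 1*(-25060) = 20571 + 25060 = 45631)
(-13785 + M)/(-26837 - 28721) = (-13785 + 45631)/(-26837 - 28721) = 31846/(-55558) = 31846*(-1/55558) = -15923/27779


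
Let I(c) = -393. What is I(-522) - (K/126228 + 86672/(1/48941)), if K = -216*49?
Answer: -44619649301773/10519 ≈ -4.2418e+9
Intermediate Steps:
K = -10584
I(-522) - (K/126228 + 86672/(1/48941)) = -393 - (-10584/126228 + 86672/(1/48941)) = -393 - (-10584*1/126228 + 86672/(1/48941)) = -393 - (-882/10519 + 86672*48941) = -393 - (-882/10519 + 4241814352) = -393 - 1*44619645167806/10519 = -393 - 44619645167806/10519 = -44619649301773/10519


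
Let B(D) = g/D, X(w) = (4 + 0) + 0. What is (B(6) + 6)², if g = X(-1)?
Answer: 400/9 ≈ 44.444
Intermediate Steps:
X(w) = 4 (X(w) = 4 + 0 = 4)
g = 4
B(D) = 4/D
(B(6) + 6)² = (4/6 + 6)² = (4*(⅙) + 6)² = (⅔ + 6)² = (20/3)² = 400/9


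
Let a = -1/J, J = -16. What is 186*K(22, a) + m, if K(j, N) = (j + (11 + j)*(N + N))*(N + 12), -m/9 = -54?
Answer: 3782445/64 ≈ 59101.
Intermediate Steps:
m = 486 (m = -9*(-54) = 486)
a = 1/16 (a = -1/(-16) = -1*(-1/16) = 1/16 ≈ 0.062500)
K(j, N) = (12 + N)*(j + 2*N*(11 + j)) (K(j, N) = (j + (11 + j)*(2*N))*(12 + N) = (j + 2*N*(11 + j))*(12 + N) = (12 + N)*(j + 2*N*(11 + j)))
186*K(22, a) + m = 186*(12*22 + 22*(1/16)**2 + 264*(1/16) + 2*22*(1/16)**2 + 25*(1/16)*22) + 486 = 186*(264 + 22*(1/256) + 33/2 + 2*22*(1/256) + 275/8) + 486 = 186*(264 + 11/128 + 33/2 + 11/64 + 275/8) + 486 = 186*(40337/128) + 486 = 3751341/64 + 486 = 3782445/64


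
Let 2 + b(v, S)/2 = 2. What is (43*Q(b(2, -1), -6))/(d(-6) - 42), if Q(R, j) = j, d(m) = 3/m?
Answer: 516/85 ≈ 6.0706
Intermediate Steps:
b(v, S) = 0 (b(v, S) = -4 + 2*2 = -4 + 4 = 0)
(43*Q(b(2, -1), -6))/(d(-6) - 42) = (43*(-6))/(3/(-6) - 42) = -258/(3*(-⅙) - 42) = -258/(-½ - 42) = -258/(-85/2) = -258*(-2/85) = 516/85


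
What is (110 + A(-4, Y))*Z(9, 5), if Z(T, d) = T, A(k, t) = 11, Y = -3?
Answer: 1089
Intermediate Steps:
(110 + A(-4, Y))*Z(9, 5) = (110 + 11)*9 = 121*9 = 1089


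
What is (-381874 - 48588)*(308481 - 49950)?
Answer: -111287771322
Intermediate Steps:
(-381874 - 48588)*(308481 - 49950) = -430462*258531 = -111287771322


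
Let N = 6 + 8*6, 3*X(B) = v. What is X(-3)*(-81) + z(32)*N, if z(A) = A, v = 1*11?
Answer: 1431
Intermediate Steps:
v = 11
X(B) = 11/3 (X(B) = (⅓)*11 = 11/3)
N = 54 (N = 6 + 48 = 54)
X(-3)*(-81) + z(32)*N = (11/3)*(-81) + 32*54 = -297 + 1728 = 1431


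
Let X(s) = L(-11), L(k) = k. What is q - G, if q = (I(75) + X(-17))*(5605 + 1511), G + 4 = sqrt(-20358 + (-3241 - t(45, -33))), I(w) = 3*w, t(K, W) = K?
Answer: 1522828 - 2*I*sqrt(5911) ≈ 1.5228e+6 - 153.77*I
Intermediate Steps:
X(s) = -11
G = -4 + 2*I*sqrt(5911) (G = -4 + sqrt(-20358 + (-3241 - 1*45)) = -4 + sqrt(-20358 + (-3241 - 45)) = -4 + sqrt(-20358 - 3286) = -4 + sqrt(-23644) = -4 + 2*I*sqrt(5911) ≈ -4.0 + 153.77*I)
q = 1522824 (q = (3*75 - 11)*(5605 + 1511) = (225 - 11)*7116 = 214*7116 = 1522824)
q - G = 1522824 - (-4 + 2*I*sqrt(5911)) = 1522824 + (4 - 2*I*sqrt(5911)) = 1522828 - 2*I*sqrt(5911)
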